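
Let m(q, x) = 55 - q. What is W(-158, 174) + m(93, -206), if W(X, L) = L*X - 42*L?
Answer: -34838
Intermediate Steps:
W(X, L) = -42*L + L*X
W(-158, 174) + m(93, -206) = 174*(-42 - 158) + (55 - 1*93) = 174*(-200) + (55 - 93) = -34800 - 38 = -34838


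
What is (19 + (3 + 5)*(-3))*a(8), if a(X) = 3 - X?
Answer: 25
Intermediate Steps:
(19 + (3 + 5)*(-3))*a(8) = (19 + (3 + 5)*(-3))*(3 - 1*8) = (19 + 8*(-3))*(3 - 8) = (19 - 24)*(-5) = -5*(-5) = 25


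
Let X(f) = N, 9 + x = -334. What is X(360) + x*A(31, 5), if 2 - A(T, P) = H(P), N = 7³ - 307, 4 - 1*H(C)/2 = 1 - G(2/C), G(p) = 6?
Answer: 5524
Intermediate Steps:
x = -343 (x = -9 - 334 = -343)
H(C) = 18 (H(C) = 8 - 2*(1 - 1*6) = 8 - 2*(1 - 6) = 8 - 2*(-5) = 8 + 10 = 18)
N = 36 (N = 343 - 307 = 36)
A(T, P) = -16 (A(T, P) = 2 - 1*18 = 2 - 18 = -16)
X(f) = 36
X(360) + x*A(31, 5) = 36 - 343*(-16) = 36 + 5488 = 5524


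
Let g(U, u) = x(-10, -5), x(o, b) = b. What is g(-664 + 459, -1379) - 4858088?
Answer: -4858093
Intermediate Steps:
g(U, u) = -5
g(-664 + 459, -1379) - 4858088 = -5 - 4858088 = -4858093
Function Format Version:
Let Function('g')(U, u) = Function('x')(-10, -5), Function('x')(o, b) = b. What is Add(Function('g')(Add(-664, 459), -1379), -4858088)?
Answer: -4858093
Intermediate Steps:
Function('g')(U, u) = -5
Add(Function('g')(Add(-664, 459), -1379), -4858088) = Add(-5, -4858088) = -4858093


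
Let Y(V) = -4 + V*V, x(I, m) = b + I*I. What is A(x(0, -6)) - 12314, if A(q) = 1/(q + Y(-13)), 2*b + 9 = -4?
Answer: -3903536/317 ≈ -12314.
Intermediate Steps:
b = -13/2 (b = -9/2 + (½)*(-4) = -9/2 - 2 = -13/2 ≈ -6.5000)
x(I, m) = -13/2 + I² (x(I, m) = -13/2 + I*I = -13/2 + I²)
Y(V) = -4 + V²
A(q) = 1/(165 + q) (A(q) = 1/(q + (-4 + (-13)²)) = 1/(q + (-4 + 169)) = 1/(q + 165) = 1/(165 + q))
A(x(0, -6)) - 12314 = 1/(165 + (-13/2 + 0²)) - 12314 = 1/(165 + (-13/2 + 0)) - 12314 = 1/(165 - 13/2) - 12314 = 1/(317/2) - 12314 = 2/317 - 12314 = -3903536/317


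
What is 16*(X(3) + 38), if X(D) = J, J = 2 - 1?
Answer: 624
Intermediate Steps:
J = 1
X(D) = 1
16*(X(3) + 38) = 16*(1 + 38) = 16*39 = 624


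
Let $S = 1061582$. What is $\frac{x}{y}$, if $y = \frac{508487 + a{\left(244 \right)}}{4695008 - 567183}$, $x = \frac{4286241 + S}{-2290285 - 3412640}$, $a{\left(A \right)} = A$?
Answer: $- \frac{882995098999}{116050189527} \approx -7.6087$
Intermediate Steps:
$x = - \frac{5347823}{5702925}$ ($x = \frac{4286241 + 1061582}{-2290285 - 3412640} = \frac{5347823}{-5702925} = 5347823 \left(- \frac{1}{5702925}\right) = - \frac{5347823}{5702925} \approx -0.93773$)
$y = \frac{508731}{4127825}$ ($y = \frac{508487 + 244}{4695008 - 567183} = \frac{508731}{4127825} \approx 0.12324$)
$\frac{x}{y} = - \frac{5347823}{5702925 \cdot \frac{508731}{4127825}} = \left(- \frac{5347823}{5702925}\right) \frac{4127825}{508731} = - \frac{882995098999}{116050189527}$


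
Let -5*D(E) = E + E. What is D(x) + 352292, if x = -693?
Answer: 1762846/5 ≈ 3.5257e+5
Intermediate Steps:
D(E) = -2*E/5 (D(E) = -(E + E)/5 = -2*E/5)
D(x) + 352292 = -2/5*(-693) + 352292 = 1386/5 + 352292 = 1762846/5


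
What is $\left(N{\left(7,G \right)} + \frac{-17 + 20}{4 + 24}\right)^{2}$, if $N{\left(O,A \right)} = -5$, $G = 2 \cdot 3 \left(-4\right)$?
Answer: $\frac{18769}{784} \approx 23.94$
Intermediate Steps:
$G = -24$ ($G = 6 \left(-4\right) = -24$)
$\left(N{\left(7,G \right)} + \frac{-17 + 20}{4 + 24}\right)^{2} = \left(-5 + \frac{-17 + 20}{4 + 24}\right)^{2} = \left(-5 + \frac{3}{28}\right)^{2} = \left(- \frac{137}{28}\right)^{2} = \frac{18769}{784}$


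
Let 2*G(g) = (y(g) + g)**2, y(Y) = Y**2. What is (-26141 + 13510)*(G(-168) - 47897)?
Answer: -4970572226401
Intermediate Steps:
G(g) = (g + g**2)**2/2 (G(g) = (g**2 + g)**2/2 = (g + g**2)**2/2)
(-26141 + 13510)*(G(-168) - 47897) = (-26141 + 13510)*((1/2)*(-168)**2*(1 - 168)**2 - 47897) = -12631*((1/2)*28224*(-167)**2 - 47897) = -12631*((1/2)*28224*27889 - 47897) = -12631*(393569568 - 47897) = -12631*393521671 = -4970572226401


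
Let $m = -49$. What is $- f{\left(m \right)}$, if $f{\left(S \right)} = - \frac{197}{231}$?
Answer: $\frac{197}{231} \approx 0.85281$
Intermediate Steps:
$f{\left(S \right)} = - \frac{197}{231}$ ($f{\left(S \right)} = \left(-197\right) \frac{1}{231} = - \frac{197}{231}$)
$- f{\left(m \right)} = \left(-1\right) \left(- \frac{197}{231}\right) = \frac{197}{231}$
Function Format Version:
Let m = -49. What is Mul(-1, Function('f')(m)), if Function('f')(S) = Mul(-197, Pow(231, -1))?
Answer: Rational(197, 231) ≈ 0.85281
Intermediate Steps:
Function('f')(S) = Rational(-197, 231) (Function('f')(S) = Mul(-197, Rational(1, 231)) = Rational(-197, 231))
Mul(-1, Function('f')(m)) = Mul(-1, Rational(-197, 231)) = Rational(197, 231)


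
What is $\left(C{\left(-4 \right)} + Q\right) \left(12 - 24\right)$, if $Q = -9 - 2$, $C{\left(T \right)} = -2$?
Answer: $156$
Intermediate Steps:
$Q = -11$
$\left(C{\left(-4 \right)} + Q\right) \left(12 - 24\right) = \left(-2 - 11\right) \left(12 - 24\right) = \left(-13\right) \left(-12\right) = 156$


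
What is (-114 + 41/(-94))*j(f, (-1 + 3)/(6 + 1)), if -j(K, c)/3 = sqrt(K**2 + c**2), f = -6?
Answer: 32271*sqrt(442)/329 ≈ 2062.2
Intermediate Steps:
j(K, c) = -3*sqrt(K**2 + c**2)
(-114 + 41/(-94))*j(f, (-1 + 3)/(6 + 1)) = (-114 + 41/(-94))*(-3*sqrt((-6)**2 + ((-1 + 3)/(6 + 1))**2)) = (-114 + 41*(-1/94))*(-3*sqrt(36 + (2/7)**2)) = (-114 - 41/94)*(-3*sqrt(36 + (2*(1/7))**2)) = -(-32271)*sqrt(36 + (2/7)**2)/94 = -(-32271)*sqrt(36 + 4/49)/94 = -(-32271)*sqrt(1768/49)/94 = -(-32271)*2*sqrt(442)/7/94 = -(-32271)*sqrt(442)/329 = 32271*sqrt(442)/329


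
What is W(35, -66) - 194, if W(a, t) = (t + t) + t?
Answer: -392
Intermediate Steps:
W(a, t) = 3*t (W(a, t) = 2*t + t = 3*t)
W(35, -66) - 194 = 3*(-66) - 194 = -198 - 194 = -392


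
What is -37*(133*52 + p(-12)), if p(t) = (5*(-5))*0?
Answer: -255892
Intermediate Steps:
p(t) = 0 (p(t) = -25*0 = 0)
-37*(133*52 + p(-12)) = -37*(133*52 + 0) = -37*(6916 + 0) = -37*6916 = -255892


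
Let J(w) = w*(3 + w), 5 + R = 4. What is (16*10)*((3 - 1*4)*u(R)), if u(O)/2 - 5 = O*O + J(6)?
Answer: -19200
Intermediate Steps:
R = -1 (R = -5 + 4 = -1)
u(O) = 118 + 2*O² (u(O) = 10 + 2*(O*O + 6*(3 + 6)) = 10 + 2*(O² + 6*9) = 10 + 2*(O² + 54) = 10 + 2*(54 + O²) = 10 + (108 + 2*O²) = 118 + 2*O²)
(16*10)*((3 - 1*4)*u(R)) = (16*10)*((3 - 1*4)*(118 + 2*(-1)²)) = 160*((3 - 4)*(118 + 2*1)) = 160*(-(118 + 2)) = 160*(-1*120) = 160*(-120) = -19200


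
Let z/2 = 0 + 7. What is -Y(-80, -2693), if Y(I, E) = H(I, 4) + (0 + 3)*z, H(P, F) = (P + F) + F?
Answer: 30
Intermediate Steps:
H(P, F) = P + 2*F (H(P, F) = (F + P) + F = P + 2*F)
z = 14 (z = 2*(0 + 7) = 2*7 = 14)
Y(I, E) = 50 + I (Y(I, E) = (I + 2*4) + (0 + 3)*14 = (I + 8) + 3*14 = (8 + I) + 42 = 50 + I)
-Y(-80, -2693) = -(50 - 80) = -1*(-30) = 30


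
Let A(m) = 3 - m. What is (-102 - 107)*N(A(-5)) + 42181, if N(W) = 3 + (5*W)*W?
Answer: -25326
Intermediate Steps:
N(W) = 3 + 5*W²
(-102 - 107)*N(A(-5)) + 42181 = (-102 - 107)*(3 + 5*(3 - 1*(-5))²) + 42181 = -209*(3 + 5*(3 + 5)²) + 42181 = -209*(3 + 5*8²) + 42181 = -209*(3 + 5*64) + 42181 = -209*(3 + 320) + 42181 = -209*323 + 42181 = -67507 + 42181 = -25326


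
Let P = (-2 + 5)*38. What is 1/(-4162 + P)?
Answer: -1/4048 ≈ -0.00024704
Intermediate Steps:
P = 114 (P = 3*38 = 114)
1/(-4162 + P) = 1/(-4162 + 114) = 1/(-4048) = -1/4048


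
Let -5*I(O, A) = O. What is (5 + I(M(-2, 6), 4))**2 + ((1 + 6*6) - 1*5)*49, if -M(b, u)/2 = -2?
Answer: 39641/25 ≈ 1585.6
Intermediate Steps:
M(b, u) = 4 (M(b, u) = -2*(-2) = 4)
I(O, A) = -O/5
(5 + I(M(-2, 6), 4))**2 + ((1 + 6*6) - 1*5)*49 = (5 - 1/5*4)**2 + ((1 + 6*6) - 1*5)*49 = (5 - 4/5)**2 + ((1 + 36) - 5)*49 = (21/5)**2 + (37 - 5)*49 = 441/25 + 32*49 = 441/25 + 1568 = 39641/25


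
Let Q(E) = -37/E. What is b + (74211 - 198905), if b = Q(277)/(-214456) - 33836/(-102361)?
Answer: -758222898028038419/6080684780632 ≈ -1.2469e+5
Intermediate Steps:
b = 2010008088189/6080684780632 (b = -37/277/(-214456) - 33836/(-102361) = -37*1/277*(-1/214456) - 33836*(-1/102361) = -37/277*(-1/214456) + 33836/102361 = 37/59404312 + 33836/102361 = 2010008088189/6080684780632 ≈ 0.33056)
b + (74211 - 198905) = 2010008088189/6080684780632 + (74211 - 198905) = 2010008088189/6080684780632 - 124694 = -758222898028038419/6080684780632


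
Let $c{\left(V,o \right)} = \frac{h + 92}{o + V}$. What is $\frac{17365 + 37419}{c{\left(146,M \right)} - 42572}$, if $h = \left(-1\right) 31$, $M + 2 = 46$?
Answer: $- \frac{10408960}{8088619} \approx -1.2869$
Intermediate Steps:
$M = 44$ ($M = -2 + 46 = 44$)
$h = -31$
$c{\left(V,o \right)} = \frac{61}{V + o}$ ($c{\left(V,o \right)} = \frac{-31 + 92}{o + V} = \frac{61}{V + o}$)
$\frac{17365 + 37419}{c{\left(146,M \right)} - 42572} = \frac{17365 + 37419}{\frac{61}{146 + 44} - 42572} = \frac{54784}{\frac{61}{190} - 42572} = \frac{54784}{- \frac{8088619}{190}} = 54784 \left(- \frac{190}{8088619}\right) = - \frac{10408960}{8088619}$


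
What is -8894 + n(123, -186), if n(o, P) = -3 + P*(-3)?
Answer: -8339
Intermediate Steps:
n(o, P) = -3 - 3*P
-8894 + n(123, -186) = -8894 + (-3 - 3*(-186)) = -8894 + (-3 + 558) = -8894 + 555 = -8339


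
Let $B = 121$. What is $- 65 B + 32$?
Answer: $-7833$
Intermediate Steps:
$- 65 B + 32 = \left(-65\right) 121 + 32 = -7865 + 32 = -7833$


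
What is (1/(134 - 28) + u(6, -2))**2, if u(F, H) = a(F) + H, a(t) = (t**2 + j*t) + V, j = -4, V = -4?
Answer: 405769/11236 ≈ 36.113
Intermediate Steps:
a(t) = -4 + t**2 - 4*t (a(t) = (t**2 - 4*t) - 4 = -4 + t**2 - 4*t)
u(F, H) = -4 + H + F**2 - 4*F (u(F, H) = (-4 + F**2 - 4*F) + H = -4 + H + F**2 - 4*F)
(1/(134 - 28) + u(6, -2))**2 = (1/(134 - 28) + (-4 - 2 + 6**2 - 4*6))**2 = (1/106 + (-4 - 2 + 36 - 24))**2 = (1/106 + 6)**2 = (637/106)**2 = 405769/11236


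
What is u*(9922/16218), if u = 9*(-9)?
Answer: -44649/901 ≈ -49.555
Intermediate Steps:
u = -81
u*(9922/16218) = -803682/16218 = -81*4961/8109 = -44649/901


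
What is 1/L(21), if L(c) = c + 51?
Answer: 1/72 ≈ 0.013889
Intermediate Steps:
L(c) = 51 + c
1/L(21) = 1/(51 + 21) = 1/72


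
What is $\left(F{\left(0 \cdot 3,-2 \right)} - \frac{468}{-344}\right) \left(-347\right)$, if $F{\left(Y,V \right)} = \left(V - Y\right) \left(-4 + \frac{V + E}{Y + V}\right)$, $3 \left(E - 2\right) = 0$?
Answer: $- \frac{279335}{86} \approx -3248.1$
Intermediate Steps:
$E = 2$ ($E = 2 + \frac{1}{3} \cdot 0 = 2 + 0 = 2$)
$F{\left(Y,V \right)} = \left(-4 + \frac{2 + V}{V + Y}\right) \left(V - Y\right)$ ($F{\left(Y,V \right)} = \left(V - Y\right) \left(-4 + \frac{V + 2}{Y + V}\right) = \left(V - Y\right) \left(-4 + \frac{2 + V}{V + Y}\right) = \left(-4 + \frac{2 + V}{V + Y}\right) \left(V - Y\right)$)
$\left(F{\left(0 \cdot 3,-2 \right)} - \frac{468}{-344}\right) \left(-347\right) = \left(\frac{- 3 \left(-2\right)^{2} - 2 \cdot 0 \cdot 3 + 2 \left(-2\right) + 4 \left(0 \cdot 3\right)^{2} - - 2 \cdot 0 \cdot 3}{-2 + 0 \cdot 3} - \frac{468}{-344}\right) \left(-347\right) = \left(\frac{\left(-3\right) 4 - 0 - 4 + 4 \cdot 0^{2} - \left(-2\right) 0}{-2 + 0} - - \frac{117}{86}\right) \left(-347\right) = \left(\frac{-12 + 0 - 4 + 4 \cdot 0 + 0}{-2} + \frac{117}{86}\right) \left(-347\right) = \left(- \frac{-12 + 0 - 4 + 0 + 0}{2} + \frac{117}{86}\right) \left(-347\right) = \left(\left(- \frac{1}{2}\right) \left(-16\right) + \frac{117}{86}\right) \left(-347\right) = \left(8 + \frac{117}{86}\right) \left(-347\right) = \frac{805}{86} \left(-347\right) = - \frac{279335}{86}$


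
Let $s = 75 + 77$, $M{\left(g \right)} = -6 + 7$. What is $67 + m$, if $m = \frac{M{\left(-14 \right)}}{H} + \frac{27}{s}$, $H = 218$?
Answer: $\frac{1113075}{16568} \approx 67.182$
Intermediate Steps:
$M{\left(g \right)} = 1$
$s = 152$
$m = \frac{3019}{16568}$ ($m = 1 \cdot \frac{1}{218} + \frac{27}{152} = 1 \cdot \frac{1}{218} + 27 \cdot \frac{1}{152} = \frac{1}{218} + \frac{27}{152} = \frac{3019}{16568} \approx 0.18222$)
$67 + m = 67 + \frac{3019}{16568} = \frac{1113075}{16568}$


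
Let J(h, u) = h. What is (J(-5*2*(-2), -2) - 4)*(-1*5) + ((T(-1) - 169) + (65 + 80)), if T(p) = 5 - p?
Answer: -98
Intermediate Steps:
(J(-5*2*(-2), -2) - 4)*(-1*5) + ((T(-1) - 169) + (65 + 80)) = (-5*2*(-2) - 4)*(-1*5) + (((5 - 1*(-1)) - 169) + (65 + 80)) = (-10*(-2) - 4)*(-5) + (((5 + 1) - 169) + 145) = (20 - 4)*(-5) + ((6 - 169) + 145) = 16*(-5) + (-163 + 145) = -80 - 18 = -98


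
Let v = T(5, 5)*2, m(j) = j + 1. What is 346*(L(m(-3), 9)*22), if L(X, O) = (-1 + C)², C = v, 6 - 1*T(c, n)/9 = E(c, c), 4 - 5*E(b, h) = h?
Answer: 2327818108/25 ≈ 9.3113e+7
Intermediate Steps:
E(b, h) = ⅘ - h/5
T(c, n) = 234/5 + 9*c/5 (T(c, n) = 54 - 9*(⅘ - c/5) = 54 + (-36/5 + 9*c/5) = 234/5 + 9*c/5)
m(j) = 1 + j
v = 558/5 (v = (234/5 + (9/5)*5)*2 = (234/5 + 9)*2 = (279/5)*2 = 558/5 ≈ 111.60)
C = 558/5 ≈ 111.60
L(X, O) = 305809/25 (L(X, O) = (-1 + 558/5)² = (553/5)² = 305809/25)
346*(L(m(-3), 9)*22) = 346*((305809/25)*22) = 346*(6727798/25) = 2327818108/25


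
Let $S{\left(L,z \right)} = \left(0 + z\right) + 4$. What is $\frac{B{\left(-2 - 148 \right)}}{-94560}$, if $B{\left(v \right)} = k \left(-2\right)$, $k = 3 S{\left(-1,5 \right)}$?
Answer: $\frac{9}{15760} \approx 0.00057107$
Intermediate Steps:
$S{\left(L,z \right)} = 4 + z$ ($S{\left(L,z \right)} = z + 4 = 4 + z$)
$k = 27$ ($k = 3 \left(4 + 5\right) = 3 \cdot 9 = 27$)
$B{\left(v \right)} = -54$ ($B{\left(v \right)} = 27 \left(-2\right) = -54$)
$\frac{B{\left(-2 - 148 \right)}}{-94560} = - \frac{54}{-94560} = \left(-54\right) \left(- \frac{1}{94560}\right) = \frac{9}{15760}$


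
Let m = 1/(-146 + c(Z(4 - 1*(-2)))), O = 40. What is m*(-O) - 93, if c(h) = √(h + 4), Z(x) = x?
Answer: -987809/10653 + 20*√10/10653 ≈ -92.720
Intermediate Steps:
c(h) = √(4 + h)
m = 1/(-146 + √10) (m = 1/(-146 + √(4 + (4 - 1*(-2)))) = 1/(-146 + √(4 + (4 + 2))) = 1/(-146 + √(4 + 6)) = 1/(-146 + √10) ≈ -0.0070010)
m*(-O) - 93 = (-73/10653 - √10/21306)*(-1*40) - 93 = (-73/10653 - √10/21306)*(-40) - 93 = (2920/10653 + 20*√10/10653) - 93 = -987809/10653 + 20*√10/10653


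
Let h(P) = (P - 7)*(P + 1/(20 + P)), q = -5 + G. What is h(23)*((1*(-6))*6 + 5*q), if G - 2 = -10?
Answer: -1599840/43 ≈ -37206.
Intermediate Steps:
G = -8 (G = 2 - 10 = -8)
q = -13 (q = -5 - 8 = -13)
h(P) = (-7 + P)*(P + 1/(20 + P))
h(23)*((1*(-6))*6 + 5*q) = ((-7 + 23³ - 139*23 + 13*23²)/(20 + 23))*((1*(-6))*6 + 5*(-13)) = ((-7 + 12167 - 3197 + 13*529)/43)*(-6*6 - 65) = ((-7 + 12167 - 3197 + 6877)/43)*(-36 - 65) = ((1/43)*15840)*(-101) = (15840/43)*(-101) = -1599840/43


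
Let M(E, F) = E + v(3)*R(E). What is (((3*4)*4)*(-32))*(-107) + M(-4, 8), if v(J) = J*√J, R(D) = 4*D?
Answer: 164348 - 48*√3 ≈ 1.6426e+5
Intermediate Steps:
v(J) = J^(3/2)
M(E, F) = E + 12*E*√3 (M(E, F) = E + 3^(3/2)*(4*E) = E + (3*√3)*(4*E) = E + 12*E*√3)
(((3*4)*4)*(-32))*(-107) + M(-4, 8) = (((3*4)*4)*(-32))*(-107) - 4*(1 + 12*√3) = ((12*4)*(-32))*(-107) + (-4 - 48*√3) = (48*(-32))*(-107) + (-4 - 48*√3) = -1536*(-107) + (-4 - 48*√3) = 164352 + (-4 - 48*√3) = 164348 - 48*√3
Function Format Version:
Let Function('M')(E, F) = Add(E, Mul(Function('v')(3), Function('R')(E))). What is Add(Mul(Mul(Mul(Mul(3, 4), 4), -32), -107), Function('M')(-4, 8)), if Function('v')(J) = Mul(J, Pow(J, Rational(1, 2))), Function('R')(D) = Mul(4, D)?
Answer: Add(164348, Mul(-48, Pow(3, Rational(1, 2)))) ≈ 1.6426e+5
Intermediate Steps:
Function('v')(J) = Pow(J, Rational(3, 2))
Function('M')(E, F) = Add(E, Mul(12, E, Pow(3, Rational(1, 2)))) (Function('M')(E, F) = Add(E, Mul(Pow(3, Rational(3, 2)), Mul(4, E))) = Add(E, Mul(Mul(3, Pow(3, Rational(1, 2))), Mul(4, E))) = Add(E, Mul(12, E, Pow(3, Rational(1, 2)))))
Add(Mul(Mul(Mul(Mul(3, 4), 4), -32), -107), Function('M')(-4, 8)) = Add(Mul(Mul(Mul(Mul(3, 4), 4), -32), -107), Mul(-4, Add(1, Mul(12, Pow(3, Rational(1, 2)))))) = Add(Mul(Mul(Mul(12, 4), -32), -107), Add(-4, Mul(-48, Pow(3, Rational(1, 2))))) = Add(Mul(Mul(48, -32), -107), Add(-4, Mul(-48, Pow(3, Rational(1, 2))))) = Add(Mul(-1536, -107), Add(-4, Mul(-48, Pow(3, Rational(1, 2))))) = Add(164352, Add(-4, Mul(-48, Pow(3, Rational(1, 2))))) = Add(164348, Mul(-48, Pow(3, Rational(1, 2))))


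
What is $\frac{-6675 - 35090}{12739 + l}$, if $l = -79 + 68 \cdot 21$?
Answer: $- \frac{41765}{14088} \approx -2.9646$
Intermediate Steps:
$l = 1349$ ($l = -79 + 1428 = 1349$)
$\frac{-6675 - 35090}{12739 + l} = \frac{-6675 - 35090}{12739 + 1349} = - \frac{41765}{14088}$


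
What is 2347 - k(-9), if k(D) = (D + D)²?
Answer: 2023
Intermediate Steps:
k(D) = 4*D² (k(D) = (2*D)² = 4*D²)
2347 - k(-9) = 2347 - 4*(-9)² = 2347 - 4*81 = 2347 - 1*324 = 2347 - 324 = 2023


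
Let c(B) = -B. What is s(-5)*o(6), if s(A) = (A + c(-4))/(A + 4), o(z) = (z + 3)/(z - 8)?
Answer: -9/2 ≈ -4.5000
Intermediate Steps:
o(z) = (3 + z)/(-8 + z)
s(A) = 1 (s(A) = (A - 1*(-4))/(A + 4) = (A + 4)/(4 + A) = (4 + A)/(4 + A) = 1)
s(-5)*o(6) = 1*((3 + 6)/(-8 + 6)) = 1*(9/(-2)) = 1*(-1/2*9) = 1*(-9/2) = -9/2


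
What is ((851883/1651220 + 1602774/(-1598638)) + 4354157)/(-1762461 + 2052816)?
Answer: 5746840088858256797/383225487851508900 ≈ 14.996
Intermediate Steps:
((851883/1651220 + 1602774/(-1598638)) + 4354157)/(-1762461 + 2052816) = ((851883*(1/1651220) + 1602774*(-1/1598638)) + 4354157)/290355 = ((851883/1651220 - 801387/799319) + 4354157)*(1/290355) = (-642339974463/1319851519180 + 4354157)*(1/290355) = (5746840088858256797/1319851519180)*(1/290355) = 5746840088858256797/383225487851508900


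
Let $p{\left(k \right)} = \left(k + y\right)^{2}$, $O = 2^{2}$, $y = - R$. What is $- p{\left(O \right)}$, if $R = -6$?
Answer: $-100$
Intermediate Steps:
$y = 6$ ($y = \left(-1\right) \left(-6\right) = 6$)
$O = 4$
$p{\left(k \right)} = \left(6 + k\right)^{2}$ ($p{\left(k \right)} = \left(k + 6\right)^{2} = \left(6 + k\right)^{2}$)
$- p{\left(O \right)} = - \left(6 + 4\right)^{2} = - 10^{2} = \left(-1\right) 100 = -100$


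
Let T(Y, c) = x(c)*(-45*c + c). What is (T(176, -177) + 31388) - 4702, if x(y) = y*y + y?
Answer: 242638462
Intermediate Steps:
x(y) = y + y**2 (x(y) = y**2 + y = y + y**2)
T(Y, c) = -44*c**2*(1 + c) (T(Y, c) = (c*(1 + c))*(-45*c + c) = (c*(1 + c))*(-44*c) = -44*c**2*(1 + c))
(T(176, -177) + 31388) - 4702 = (44*(-177)**2*(-1 - 1*(-177)) + 31388) - 4702 = (44*31329*(-1 + 177) + 31388) - 4702 = (44*31329*176 + 31388) - 4702 = (242611776 + 31388) - 4702 = 242643164 - 4702 = 242638462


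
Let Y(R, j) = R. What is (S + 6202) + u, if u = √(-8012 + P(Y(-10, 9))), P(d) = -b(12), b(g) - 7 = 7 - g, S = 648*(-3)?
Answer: 4258 + I*√8014 ≈ 4258.0 + 89.521*I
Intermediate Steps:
S = -1944
b(g) = 14 - g (b(g) = 7 + (7 - g) = 14 - g)
P(d) = -2 (P(d) = -(14 - 1*12) = -(14 - 12) = -1*2 = -2)
u = I*√8014 (u = √(-8012 - 2) = √(-8014) = I*√8014 ≈ 89.521*I)
(S + 6202) + u = (-1944 + 6202) + I*√8014 = 4258 + I*√8014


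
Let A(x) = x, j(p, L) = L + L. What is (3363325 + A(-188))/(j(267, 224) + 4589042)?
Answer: 3363137/4589490 ≈ 0.73279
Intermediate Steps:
j(p, L) = 2*L
(3363325 + A(-188))/(j(267, 224) + 4589042) = (3363325 - 188)/(2*224 + 4589042) = 3363137/(448 + 4589042) = 3363137/4589490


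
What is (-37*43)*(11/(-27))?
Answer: 17501/27 ≈ 648.19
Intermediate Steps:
(-37*43)*(11/(-27)) = -17501*(-1)/27 = -1591*(-11/27) = 17501/27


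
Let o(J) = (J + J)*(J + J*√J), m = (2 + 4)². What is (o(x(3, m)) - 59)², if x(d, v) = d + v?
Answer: 369795085 + 18148572*√39 ≈ 4.8313e+8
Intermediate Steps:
m = 36 (m = 6² = 36)
o(J) = 2*J*(J + J^(3/2)) (o(J) = (2*J)*(J + J^(3/2)) = 2*J*(J + J^(3/2)))
(o(x(3, m)) - 59)² = ((2*(3 + 36)² + 2*(3 + 36)^(5/2)) - 59)² = ((2*39² + 2*39^(5/2)) - 59)² = ((2*1521 + 2*(1521*√39)) - 59)² = ((3042 + 3042*√39) - 59)² = (2983 + 3042*√39)²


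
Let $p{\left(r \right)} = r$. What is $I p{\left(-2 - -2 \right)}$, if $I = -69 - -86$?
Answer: $0$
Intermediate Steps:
$I = 17$ ($I = -69 + 86 = 17$)
$I p{\left(-2 - -2 \right)} = 17 \left(-2 - -2\right) = 17 \left(-2 + 2\right) = 17 \cdot 0 = 0$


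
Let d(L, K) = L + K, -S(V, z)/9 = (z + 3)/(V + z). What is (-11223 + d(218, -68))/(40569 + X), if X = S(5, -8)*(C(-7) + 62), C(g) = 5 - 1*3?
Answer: -3691/13203 ≈ -0.27956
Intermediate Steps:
S(V, z) = -9*(3 + z)/(V + z) (S(V, z) = -9*(z + 3)/(V + z) = -9*(3 + z)/(V + z))
C(g) = 2 (C(g) = 5 - 3 = 2)
d(L, K) = K + L
X = -960 (X = (9*(-3 - 1*(-8))/(5 - 8))*(2 + 62) = (9*(-3 + 8)/(-3))*64 = (9*(-⅓)*5)*64 = -15*64 = -960)
(-11223 + d(218, -68))/(40569 + X) = (-11223 + (-68 + 218))/(40569 - 960) = (-11223 + 150)/39609 = -11073*1/39609 = -3691/13203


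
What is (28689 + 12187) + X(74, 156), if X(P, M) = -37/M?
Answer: 6376619/156 ≈ 40876.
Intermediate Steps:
(28689 + 12187) + X(74, 156) = (28689 + 12187) - 37/156 = 40876 - 37*1/156 = 40876 - 37/156 = 6376619/156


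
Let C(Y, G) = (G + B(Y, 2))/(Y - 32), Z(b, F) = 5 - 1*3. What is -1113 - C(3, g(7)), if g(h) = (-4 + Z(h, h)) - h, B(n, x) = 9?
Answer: -1113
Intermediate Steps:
Z(b, F) = 2 (Z(b, F) = 5 - 3 = 2)
g(h) = -2 - h (g(h) = (-4 + 2) - h = -2 - h)
C(Y, G) = (9 + G)/(-32 + Y) (C(Y, G) = (G + 9)/(Y - 32) = (9 + G)/(-32 + Y))
-1113 - C(3, g(7)) = -1113 - (9 + (-2 - 1*7))/(-32 + 3) = -1113 - (9 + (-2 - 7))/(-29) = -1113 - (-1)*(9 - 9)/29 = -1113 - (-1)*0/29 = -1113 - 1*0 = -1113 + 0 = -1113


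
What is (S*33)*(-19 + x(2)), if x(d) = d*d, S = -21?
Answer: 10395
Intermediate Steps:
x(d) = d²
(S*33)*(-19 + x(2)) = (-21*33)*(-19 + 2²) = -693*(-19 + 4) = -693*(-15) = 10395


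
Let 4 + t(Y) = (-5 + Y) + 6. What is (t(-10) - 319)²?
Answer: 110224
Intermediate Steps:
t(Y) = -3 + Y (t(Y) = -4 + ((-5 + Y) + 6) = -4 + (1 + Y) = -3 + Y)
(t(-10) - 319)² = ((-3 - 10) - 319)² = (-13 - 319)² = (-332)² = 110224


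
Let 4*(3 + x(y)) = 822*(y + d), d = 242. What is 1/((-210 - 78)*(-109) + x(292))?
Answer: 1/141126 ≈ 7.0859e-6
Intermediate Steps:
x(y) = 49728 + 411*y/2 (x(y) = -3 + (822*(y + 242))/4 = -3 + (822*(242 + y))/4 = -3 + (198924 + 822*y)/4 = -3 + (49731 + 411*y/2) = 49728 + 411*y/2)
1/((-210 - 78)*(-109) + x(292)) = 1/((-210 - 78)*(-109) + (49728 + (411/2)*292)) = 1/(-288*(-109) + (49728 + 60006)) = 1/(31392 + 109734) = 1/141126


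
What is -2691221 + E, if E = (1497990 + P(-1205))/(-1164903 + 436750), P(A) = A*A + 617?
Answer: -1959623595445/728153 ≈ -2.6912e+6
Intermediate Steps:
P(A) = 617 + A**2 (P(A) = A**2 + 617 = 617 + A**2)
E = -2950632/728153 (E = (1497990 + (617 + (-1205)**2))/(-1164903 + 436750) = (1497990 + (617 + 1452025))/(-728153) = (1497990 + 1452642)*(-1/728153) = 2950632*(-1/728153) = -2950632/728153 ≈ -4.0522)
-2691221 + E = -2691221 - 2950632/728153 = -1959623595445/728153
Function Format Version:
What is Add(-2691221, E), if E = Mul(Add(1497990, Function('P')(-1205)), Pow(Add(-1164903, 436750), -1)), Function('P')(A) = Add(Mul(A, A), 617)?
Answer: Rational(-1959623595445, 728153) ≈ -2.6912e+6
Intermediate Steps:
Function('P')(A) = Add(617, Pow(A, 2)) (Function('P')(A) = Add(Pow(A, 2), 617) = Add(617, Pow(A, 2)))
E = Rational(-2950632, 728153) (E = Mul(Add(1497990, Add(617, Pow(-1205, 2))), Pow(Add(-1164903, 436750), -1)) = Mul(Add(1497990, Add(617, 1452025)), Pow(-728153, -1)) = Mul(Add(1497990, 1452642), Rational(-1, 728153)) = Mul(2950632, Rational(-1, 728153)) = Rational(-2950632, 728153) ≈ -4.0522)
Add(-2691221, E) = Add(-2691221, Rational(-2950632, 728153)) = Rational(-1959623595445, 728153)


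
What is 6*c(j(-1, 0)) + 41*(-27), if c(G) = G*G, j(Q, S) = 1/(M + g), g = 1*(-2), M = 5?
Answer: -3319/3 ≈ -1106.3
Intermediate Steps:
g = -2
j(Q, S) = 1/3 (j(Q, S) = 1/(5 - 2) = 1/3)
c(G) = G**2
6*c(j(-1, 0)) + 41*(-27) = 6*(1/3)**2 + 41*(-27) = 6*(1/9) - 1107 = 2/3 - 1107 = -3319/3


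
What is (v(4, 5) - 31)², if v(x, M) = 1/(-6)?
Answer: 34969/36 ≈ 971.36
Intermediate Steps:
v(x, M) = -⅙
(v(4, 5) - 31)² = (-⅙ - 31)² = (-187/6)² = 34969/36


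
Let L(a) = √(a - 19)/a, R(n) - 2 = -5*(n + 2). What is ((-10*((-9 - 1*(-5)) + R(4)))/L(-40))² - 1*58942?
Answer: -167317578/59 ≈ -2.8359e+6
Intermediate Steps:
R(n) = -8 - 5*n (R(n) = 2 - 5*(n + 2) = 2 - 5*(2 + n) = 2 + (-10 - 5*n) = -8 - 5*n)
L(a) = √(-19 + a)/a
((-10*((-9 - 1*(-5)) + R(4)))/L(-40))² - 1*58942 = ((-10*((-9 - 1*(-5)) + (-8 - 5*4)))/((√(-19 - 40)/(-40))))² - 1*58942 = ((-10*((-9 + 5) + (-8 - 20)))/((-I*√59/40)))² - 58942 = ((-10*(-4 - 28))/((-I*√59/40)))² - 58942 = ((-10*(-32))/((-I*√59/40)))² - 58942 = (320*(40*I*√59/59))² - 58942 = (12800*I*√59/59)² - 58942 = -163840000/59 - 58942 = -167317578/59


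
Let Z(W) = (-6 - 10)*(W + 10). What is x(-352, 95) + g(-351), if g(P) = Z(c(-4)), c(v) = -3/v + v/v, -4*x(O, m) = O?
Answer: -100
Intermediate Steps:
x(O, m) = -O/4
c(v) = 1 - 3/v (c(v) = -3/v + 1 = 1 - 3/v)
Z(W) = -160 - 16*W (Z(W) = -16*(10 + W) = -160 - 16*W)
g(P) = -188 (g(P) = -160 - 16*(-3 - 4)/(-4) = -160 - (-4)*(-7) = -160 - 16*7/4 = -160 - 28 = -188)
x(-352, 95) + g(-351) = -1/4*(-352) - 188 = 88 - 188 = -100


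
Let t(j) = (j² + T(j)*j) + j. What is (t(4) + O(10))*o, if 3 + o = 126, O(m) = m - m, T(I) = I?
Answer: 4428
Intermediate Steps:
O(m) = 0
t(j) = j + 2*j² (t(j) = (j² + j*j) + j = (j² + j²) + j = 2*j² + j = j + 2*j²)
o = 123 (o = -3 + 126 = 123)
(t(4) + O(10))*o = (4*(1 + 2*4) + 0)*123 = (4*(1 + 8) + 0)*123 = (4*9 + 0)*123 = (36 + 0)*123 = 36*123 = 4428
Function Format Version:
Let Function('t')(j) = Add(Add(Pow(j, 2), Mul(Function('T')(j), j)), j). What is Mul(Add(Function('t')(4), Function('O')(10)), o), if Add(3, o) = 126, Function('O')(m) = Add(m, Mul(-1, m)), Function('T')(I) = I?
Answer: 4428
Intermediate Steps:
Function('O')(m) = 0
Function('t')(j) = Add(j, Mul(2, Pow(j, 2))) (Function('t')(j) = Add(Add(Pow(j, 2), Mul(j, j)), j) = Add(Add(Pow(j, 2), Pow(j, 2)), j) = Add(Mul(2, Pow(j, 2)), j) = Add(j, Mul(2, Pow(j, 2))))
o = 123 (o = Add(-3, 126) = 123)
Mul(Add(Function('t')(4), Function('O')(10)), o) = Mul(Add(Mul(4, Add(1, Mul(2, 4))), 0), 123) = Mul(Add(Mul(4, Add(1, 8)), 0), 123) = Mul(Add(Mul(4, 9), 0), 123) = Mul(Add(36, 0), 123) = Mul(36, 123) = 4428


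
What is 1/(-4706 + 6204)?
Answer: 1/1498 ≈ 0.00066756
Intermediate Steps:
1/(-4706 + 6204) = 1/1498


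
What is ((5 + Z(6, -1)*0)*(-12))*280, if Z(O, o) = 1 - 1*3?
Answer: -16800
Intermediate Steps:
Z(O, o) = -2 (Z(O, o) = 1 - 3 = -2)
((5 + Z(6, -1)*0)*(-12))*280 = ((5 - 2*0)*(-12))*280 = ((5 + 0)*(-12))*280 = (5*(-12))*280 = -60*280 = -16800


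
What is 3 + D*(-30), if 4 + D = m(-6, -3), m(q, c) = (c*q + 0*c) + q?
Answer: -237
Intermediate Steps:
m(q, c) = q + c*q (m(q, c) = (c*q + 0) + q = c*q + q = q + c*q)
D = 8 (D = -4 - 6*(1 - 3) = -4 - 6*(-2) = -4 + 12 = 8)
3 + D*(-30) = 3 + 8*(-30) = 3 - 240 = -237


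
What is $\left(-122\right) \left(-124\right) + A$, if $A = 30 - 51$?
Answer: $15107$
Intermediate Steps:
$A = -21$
$\left(-122\right) \left(-124\right) + A = \left(-122\right) \left(-124\right) - 21 = 15128 - 21 = 15107$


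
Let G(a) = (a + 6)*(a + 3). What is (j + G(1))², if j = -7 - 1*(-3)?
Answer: 576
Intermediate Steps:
G(a) = (3 + a)*(6 + a) (G(a) = (6 + a)*(3 + a) = (3 + a)*(6 + a))
j = -4 (j = -7 + 3 = -4)
(j + G(1))² = (-4 + (18 + 1² + 9*1))² = (-4 + (18 + 1 + 9))² = (-4 + 28)² = 24² = 576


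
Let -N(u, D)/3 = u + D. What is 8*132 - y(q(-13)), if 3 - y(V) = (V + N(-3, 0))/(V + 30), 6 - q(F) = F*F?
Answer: 20029/19 ≈ 1054.2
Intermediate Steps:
N(u, D) = -3*D - 3*u (N(u, D) = -3*(u + D) = -3*(D + u) = -3*D - 3*u)
q(F) = 6 - F² (q(F) = 6 - F*F = 6 - F²)
y(V) = 3 - (9 + V)/(30 + V) (y(V) = 3 - (V + (-3*0 - 3*(-3)))/(V + 30) = 3 - (V + (0 + 9))/(30 + V) = 3 - (V + 9)/(30 + V) = 3 - (9 + V)/(30 + V))
8*132 - y(q(-13)) = 8*132 - (81 + 2*(6 - 1*(-13)²))/(30 + (6 - 1*(-13)²)) = 1056 - (81 + 2*(6 - 1*169))/(30 + (6 - 1*169)) = 1056 - (81 + 2*(6 - 169))/(30 + (6 - 169)) = 1056 - (81 + 2*(-163))/(30 - 163) = 1056 - (81 - 326)/(-133) = 1056 - (-1)*(-245)/133 = 1056 - 1*35/19 = 1056 - 35/19 = 20029/19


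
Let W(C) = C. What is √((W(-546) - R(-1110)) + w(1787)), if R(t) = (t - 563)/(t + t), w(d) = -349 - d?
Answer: I*√3305420715/1110 ≈ 51.795*I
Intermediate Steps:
R(t) = (-563 + t)/(2*t) (R(t) = (-563 + t)/((2*t)) = (-563 + t)*(1/(2*t)) = (-563 + t)/(2*t))
√((W(-546) - R(-1110)) + w(1787)) = √((-546 - (-563 - 1110)/(2*(-1110))) + (-349 - 1*1787)) = √((-546 - (-1)*(-1673)/(2*1110)) + (-349 - 1787)) = √((-546 - 1*1673/2220) - 2136) = √((-546 - 1673/2220) - 2136) = √(-1213793/2220 - 2136) = √(-5955713/2220) = I*√3305420715/1110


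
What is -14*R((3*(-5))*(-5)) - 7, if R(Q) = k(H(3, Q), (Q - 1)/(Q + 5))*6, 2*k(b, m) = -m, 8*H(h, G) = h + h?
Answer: 637/20 ≈ 31.850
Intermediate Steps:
H(h, G) = h/4 (H(h, G) = (h + h)/8 = (2*h)/8 = h/4)
k(b, m) = -m/2 (k(b, m) = (-m)/2 = -m/2)
R(Q) = -3*(-1 + Q)/(5 + Q) (R(Q) = -(Q - 1)/(2*(Q + 5))*6 = -(-1 + Q)/(2*(5 + Q))*6 = -3*(-1 + Q)/(5 + Q))
-14*R((3*(-5))*(-5)) - 7 = -42*(1 - 3*(-5)*(-5))/(5 + (3*(-5))*(-5)) - 7 = -42*(1 - (-15)*(-5))/(5 - 15*(-5)) - 7 = -42*(1 - 1*75)/(5 + 75) - 7 = -42*(1 - 75)/80 - 7 = -42*(-74)/80 - 7 = -14*(-111/40) - 7 = 777/20 - 7 = 637/20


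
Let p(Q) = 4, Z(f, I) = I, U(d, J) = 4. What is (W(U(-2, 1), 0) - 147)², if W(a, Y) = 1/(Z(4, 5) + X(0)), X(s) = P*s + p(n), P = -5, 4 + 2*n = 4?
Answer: 1747684/81 ≈ 21576.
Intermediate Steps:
n = 0 (n = -2 + (½)*4 = -2 + 2 = 0)
X(s) = 4 - 5*s (X(s) = -5*s + 4 = 4 - 5*s)
W(a, Y) = ⅑ (W(a, Y) = 1/(5 + (4 - 5*0)) = 1/(5 + (4 + 0)) = 1/(5 + 4) = 1/9 = ⅑)
(W(U(-2, 1), 0) - 147)² = (⅑ - 147)² = (-1322/9)² = 1747684/81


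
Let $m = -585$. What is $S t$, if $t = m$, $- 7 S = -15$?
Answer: $- \frac{8775}{7} \approx -1253.6$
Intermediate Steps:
$S = \frac{15}{7}$ ($S = \left(- \frac{1}{7}\right) \left(-15\right) = \frac{15}{7} \approx 2.1429$)
$t = -585$
$S t = \frac{15}{7} \left(-585\right) = - \frac{8775}{7}$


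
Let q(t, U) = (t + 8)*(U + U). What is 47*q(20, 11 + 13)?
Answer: 63168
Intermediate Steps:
q(t, U) = 2*U*(8 + t) (q(t, U) = (8 + t)*(2*U) = 2*U*(8 + t))
47*q(20, 11 + 13) = 47*(2*(11 + 13)*(8 + 20)) = 47*(2*24*28) = 47*1344 = 63168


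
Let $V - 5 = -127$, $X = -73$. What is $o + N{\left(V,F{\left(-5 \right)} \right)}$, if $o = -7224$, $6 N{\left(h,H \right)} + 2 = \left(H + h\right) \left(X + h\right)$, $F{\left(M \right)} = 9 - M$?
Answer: $- \frac{11143}{3} \approx -3714.3$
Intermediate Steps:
$V = -122$ ($V = 5 - 127 = -122$)
$N{\left(h,H \right)} = - \frac{1}{3} + \frac{\left(-73 + h\right) \left(H + h\right)}{6}$ ($N{\left(h,H \right)} = - \frac{1}{3} + \frac{\left(H + h\right) \left(-73 + h\right)}{6} = - \frac{1}{3} + \frac{\left(-73 + h\right) \left(H + h\right)}{6}$)
$o + N{\left(V,F{\left(-5 \right)} \right)} = -7224 - \left(-1484 - \frac{7442}{3} + \frac{73 \left(9 - -5\right)}{6} - \frac{1}{6} \left(9 - -5\right) \left(-122\right)\right) = -7224 + \left(- \frac{1}{3} - \frac{73 \left(9 + 5\right)}{6} + \frac{4453}{3} + \frac{1}{6} \cdot 14884 + \frac{1}{6} \left(9 + 5\right) \left(-122\right)\right) = -7224 + \left(- \frac{1}{3} - \frac{511}{3} + \frac{4453}{3} + \frac{7442}{3} + \frac{1}{6} \cdot 14 \left(-122\right)\right) = -7224 - - \frac{10529}{3} = -7224 + \frac{10529}{3} = - \frac{11143}{3}$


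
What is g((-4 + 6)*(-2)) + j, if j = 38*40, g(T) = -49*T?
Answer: 1716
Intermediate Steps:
j = 1520
g((-4 + 6)*(-2)) + j = -49*(-4 + 6)*(-2) + 1520 = -98*(-2) + 1520 = -49*(-4) + 1520 = 196 + 1520 = 1716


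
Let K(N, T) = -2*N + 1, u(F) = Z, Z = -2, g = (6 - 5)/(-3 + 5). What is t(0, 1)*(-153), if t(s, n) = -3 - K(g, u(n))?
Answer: 459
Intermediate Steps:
g = ½ (g = 1/2 = 1*(½) = ½ ≈ 0.50000)
u(F) = -2
K(N, T) = 1 - 2*N
t(s, n) = -3 (t(s, n) = -3 - (1 - 2*½) = -3 - (1 - 1) = -3 - 1*0 = -3 + 0 = -3)
t(0, 1)*(-153) = -3*(-153) = 459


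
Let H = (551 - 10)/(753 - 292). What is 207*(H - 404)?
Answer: -38440521/461 ≈ -83385.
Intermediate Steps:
H = 541/461 ≈ 1.1735
207*(H - 404) = 207*(541/461 - 404) = 207*(-185703/461) = -38440521/461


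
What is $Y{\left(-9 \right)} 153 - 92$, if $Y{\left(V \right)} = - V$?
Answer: $1285$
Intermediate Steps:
$Y{\left(-9 \right)} 153 - 92 = \left(-1\right) \left(-9\right) 153 - 92 = 9 \cdot 153 - 92 = 1377 - 92 = 1285$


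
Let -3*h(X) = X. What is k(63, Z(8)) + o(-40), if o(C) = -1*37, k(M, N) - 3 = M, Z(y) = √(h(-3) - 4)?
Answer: 29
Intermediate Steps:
h(X) = -X/3
Z(y) = I*√3 (Z(y) = √(-⅓*(-3) - 4) = √(1 - 4) = √(-3) = I*√3)
k(M, N) = 3 + M
o(C) = -37
k(63, Z(8)) + o(-40) = (3 + 63) - 37 = 66 - 37 = 29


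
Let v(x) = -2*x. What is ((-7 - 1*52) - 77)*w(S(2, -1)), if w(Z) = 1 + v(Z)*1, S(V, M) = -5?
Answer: -1496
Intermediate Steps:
w(Z) = 1 - 2*Z (w(Z) = 1 - 2*Z*1 = 1 - 2*Z)
((-7 - 1*52) - 77)*w(S(2, -1)) = ((-7 - 1*52) - 77)*(1 - 2*(-5)) = ((-7 - 52) - 77)*(1 + 10) = (-59 - 77)*11 = -136*11 = -1496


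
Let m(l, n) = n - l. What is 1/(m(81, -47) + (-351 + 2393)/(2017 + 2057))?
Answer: -2037/259715 ≈ -0.0078432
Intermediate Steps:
1/(m(81, -47) + (-351 + 2393)/(2017 + 2057)) = 1/((-47 - 1*81) + (-351 + 2393)/(2017 + 2057)) = 1/((-47 - 81) + 2042/4074) = 1/(-128 + 2042*(1/4074)) = 1/(-128 + 1021/2037) = 1/(-259715/2037) = -2037/259715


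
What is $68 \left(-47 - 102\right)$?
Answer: $-10132$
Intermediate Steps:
$68 \left(-47 - 102\right) = 68 \left(-149\right) = -10132$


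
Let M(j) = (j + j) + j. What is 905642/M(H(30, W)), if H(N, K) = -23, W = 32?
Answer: -905642/69 ≈ -13125.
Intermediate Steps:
M(j) = 3*j (M(j) = 2*j + j = 3*j)
905642/M(H(30, W)) = 905642/((3*(-23))) = 905642/(-69) = 905642*(-1/69) = -905642/69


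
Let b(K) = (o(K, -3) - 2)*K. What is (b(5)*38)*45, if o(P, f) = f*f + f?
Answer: 34200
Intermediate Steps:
o(P, f) = f + f² (o(P, f) = f² + f = f + f²)
b(K) = 4*K (b(K) = (-3*(1 - 3) - 2)*K = (-3*(-2) - 2)*K = (6 - 2)*K = 4*K)
(b(5)*38)*45 = ((4*5)*38)*45 = (20*38)*45 = 760*45 = 34200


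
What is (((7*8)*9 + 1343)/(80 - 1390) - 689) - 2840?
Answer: -4624837/1310 ≈ -3530.4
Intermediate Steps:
(((7*8)*9 + 1343)/(80 - 1390) - 689) - 2840 = ((56*9 + 1343)/(-1310) - 689) - 2840 = ((504 + 1343)*(-1/1310) - 689) - 2840 = (1847*(-1/1310) - 689) - 2840 = (-1847/1310 - 689) - 2840 = -904437/1310 - 2840 = -4624837/1310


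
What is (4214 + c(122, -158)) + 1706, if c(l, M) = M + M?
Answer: 5604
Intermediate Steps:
c(l, M) = 2*M
(4214 + c(122, -158)) + 1706 = (4214 + 2*(-158)) + 1706 = (4214 - 316) + 1706 = 3898 + 1706 = 5604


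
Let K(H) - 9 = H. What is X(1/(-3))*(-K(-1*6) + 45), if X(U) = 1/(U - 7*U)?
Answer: 21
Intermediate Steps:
K(H) = 9 + H
X(U) = -1/(6*U) (X(U) = 1/(-6*U) = -1/(6*U))
X(1/(-3))*(-K(-1*6) + 45) = (-1/(6*(1/(-3))))*(-(9 - 1*6) + 45) = (-1/(6*(-⅓)))*(-(9 - 6) + 45) = (-⅙*(-3))*(-1*3 + 45) = (-3 + 45)/2 = (½)*42 = 21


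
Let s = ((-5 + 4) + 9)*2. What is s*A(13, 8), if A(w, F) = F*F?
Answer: 1024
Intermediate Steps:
A(w, F) = F**2
s = 16 (s = (-1 + 9)*2 = 8*2 = 16)
s*A(13, 8) = 16*8**2 = 16*64 = 1024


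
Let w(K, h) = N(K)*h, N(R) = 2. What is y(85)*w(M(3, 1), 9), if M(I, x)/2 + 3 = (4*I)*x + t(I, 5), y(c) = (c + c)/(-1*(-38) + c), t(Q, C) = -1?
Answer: 1020/41 ≈ 24.878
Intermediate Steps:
y(c) = 2*c/(38 + c) (y(c) = (2*c)/(38 + c) = 2*c/(38 + c))
M(I, x) = -8 + 8*I*x (M(I, x) = -6 + 2*((4*I)*x - 1) = -6 + 2*(4*I*x - 1) = -6 + 2*(-1 + 4*I*x) = -6 + (-2 + 8*I*x) = -8 + 8*I*x)
w(K, h) = 2*h
y(85)*w(M(3, 1), 9) = (2*85/(38 + 85))*(2*9) = (2*85/123)*18 = (2*85*(1/123))*18 = (170/123)*18 = 1020/41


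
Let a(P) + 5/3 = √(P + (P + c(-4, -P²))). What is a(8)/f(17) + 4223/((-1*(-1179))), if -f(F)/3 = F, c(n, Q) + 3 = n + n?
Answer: 72446/20043 - √5/51 ≈ 3.5707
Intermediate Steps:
c(n, Q) = -3 + 2*n (c(n, Q) = -3 + (n + n) = -3 + 2*n)
f(F) = -3*F
a(P) = -5/3 + √(-11 + 2*P) (a(P) = -5/3 + √(P + (P + (-3 + 2*(-4)))) = -5/3 + √(P + (P + (-3 - 8))) = -5/3 + √(P + (P - 11)) = -5/3 + √(P + (-11 + P)) = -5/3 + √(-11 + 2*P))
a(8)/f(17) + 4223/((-1*(-1179))) = (-5/3 + √(-11 + 2*8))/((-3*17)) + 4223/((-1*(-1179))) = (-5/3 + √(-11 + 16))/(-51) + 4223/1179 = (-5/3 + √5)*(-1/51) + 4223*(1/1179) = (5/153 - √5/51) + 4223/1179 = 72446/20043 - √5/51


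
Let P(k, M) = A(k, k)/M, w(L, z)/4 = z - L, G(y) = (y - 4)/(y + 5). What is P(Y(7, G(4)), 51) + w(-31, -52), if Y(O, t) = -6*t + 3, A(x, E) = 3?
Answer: -1427/17 ≈ -83.941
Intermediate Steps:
G(y) = (-4 + y)/(5 + y)
w(L, z) = -4*L + 4*z (w(L, z) = 4*(z - L) = -4*L + 4*z)
Y(O, t) = 3 - 6*t
P(k, M) = 3/M
P(Y(7, G(4)), 51) + w(-31, -52) = 3/51 + (-4*(-31) + 4*(-52)) = 3*(1/51) + (124 - 208) = 1/17 - 84 = -1427/17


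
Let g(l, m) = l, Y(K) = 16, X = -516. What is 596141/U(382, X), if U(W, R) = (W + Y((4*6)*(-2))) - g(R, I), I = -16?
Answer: 596141/914 ≈ 652.23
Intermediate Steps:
U(W, R) = 16 + W - R (U(W, R) = (W + 16) - R = (16 + W) - R = 16 + W - R)
596141/U(382, X) = 596141/(16 + 382 - 1*(-516)) = 596141/(16 + 382 + 516) = 596141/914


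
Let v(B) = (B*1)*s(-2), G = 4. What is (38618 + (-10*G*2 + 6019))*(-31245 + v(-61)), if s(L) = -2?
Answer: -1386747511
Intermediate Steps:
v(B) = -2*B (v(B) = (B*1)*(-2) = B*(-2) = -2*B)
(38618 + (-10*G*2 + 6019))*(-31245 + v(-61)) = (38618 + (-10*4*2 + 6019))*(-31245 - 2*(-61)) = (38618 + (-40*2 + 6019))*(-31245 + 122) = (38618 + (-80 + 6019))*(-31123) = (38618 + 5939)*(-31123) = 44557*(-31123) = -1386747511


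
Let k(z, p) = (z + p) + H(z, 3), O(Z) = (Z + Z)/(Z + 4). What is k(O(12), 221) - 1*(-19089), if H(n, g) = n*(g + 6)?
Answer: 19325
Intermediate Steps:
O(Z) = 2*Z/(4 + Z) (O(Z) = (2*Z)/(4 + Z) = 2*Z/(4 + Z))
H(n, g) = n*(6 + g)
k(z, p) = p + 10*z (k(z, p) = (z + p) + z*(6 + 3) = (p + z) + z*9 = (p + z) + 9*z = p + 10*z)
k(O(12), 221) - 1*(-19089) = (221 + 10*(2*12/(4 + 12))) - 1*(-19089) = (221 + 10*(2*12/16)) + 19089 = (221 + 10*(2*12*(1/16))) + 19089 = (221 + 10*(3/2)) + 19089 = (221 + 15) + 19089 = 236 + 19089 = 19325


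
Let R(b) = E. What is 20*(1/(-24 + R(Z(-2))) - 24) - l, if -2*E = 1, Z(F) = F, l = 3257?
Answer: -183153/49 ≈ -3737.8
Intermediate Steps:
E = -½ (E = -½*1 = -½ ≈ -0.50000)
R(b) = -½
20*(1/(-24 + R(Z(-2))) - 24) - l = 20*(1/(-24 - ½) - 24) - 1*3257 = 20*(1/(-49/2) - 24) - 3257 = 20*(-2/49 - 24) - 3257 = 20*(-1178/49) - 3257 = -23560/49 - 3257 = -183153/49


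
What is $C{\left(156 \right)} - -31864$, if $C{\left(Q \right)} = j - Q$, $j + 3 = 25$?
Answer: $31730$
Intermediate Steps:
$j = 22$ ($j = -3 + 25 = 22$)
$C{\left(Q \right)} = 22 - Q$
$C{\left(156 \right)} - -31864 = \left(22 - 156\right) - -31864 = \left(22 - 156\right) + 31864 = -134 + 31864 = 31730$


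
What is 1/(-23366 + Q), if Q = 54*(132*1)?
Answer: -1/16238 ≈ -6.1584e-5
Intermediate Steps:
Q = 7128 (Q = 54*132 = 7128)
1/(-23366 + Q) = 1/(-23366 + 7128) = 1/(-16238) = -1/16238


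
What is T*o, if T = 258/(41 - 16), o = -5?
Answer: -258/5 ≈ -51.600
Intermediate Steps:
T = 258/25 ≈ 10.320
T*o = (258/25)*(-5) = -258/5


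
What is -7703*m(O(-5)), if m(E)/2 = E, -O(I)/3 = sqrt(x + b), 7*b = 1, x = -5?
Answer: 46218*I*sqrt(238)/7 ≈ 1.0186e+5*I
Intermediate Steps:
b = 1/7 (b = (1/7)*1 = 1/7 ≈ 0.14286)
O(I) = -3*I*sqrt(238)/7 (O(I) = -3*sqrt(-5 + 1/7) = -3*I*sqrt(238)/7)
m(E) = 2*E
-7703*m(O(-5)) = -15406*(-3*I*sqrt(238)/7) = -(-46218)*I*sqrt(238)/7 = 46218*I*sqrt(238)/7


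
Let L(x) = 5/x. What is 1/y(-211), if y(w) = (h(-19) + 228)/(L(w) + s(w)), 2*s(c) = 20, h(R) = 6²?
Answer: 2105/55704 ≈ 0.037789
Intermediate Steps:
h(R) = 36
s(c) = 10 (s(c) = (½)*20 = 10)
y(w) = 264/(10 + 5/w) (y(w) = (36 + 228)/(5/w + 10) = 264/(10 + 5/w))
1/y(-211) = 1/((264/5)*(-211)/(1 + 2*(-211))) = 1/((264/5)*(-211)/(1 - 422)) = 1/((264/5)*(-211)/(-421)) = 1/((264/5)*(-211)*(-1/421)) = 1/(55704/2105) = 2105/55704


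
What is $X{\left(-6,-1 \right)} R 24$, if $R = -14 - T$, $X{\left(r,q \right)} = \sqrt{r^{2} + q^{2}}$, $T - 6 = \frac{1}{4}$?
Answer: $- 486 \sqrt{37} \approx -2956.2$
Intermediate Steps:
$T = \frac{25}{4}$ ($T = 6 + \frac{1}{4} = \frac{25}{4} \approx 6.25$)
$X{\left(r,q \right)} = \sqrt{q^{2} + r^{2}}$
$R = - \frac{81}{4}$ ($R = -14 - \frac{25}{4} = - \frac{81}{4} \approx -20.25$)
$X{\left(-6,-1 \right)} R 24 = \sqrt{\left(-1\right)^{2} + \left(-6\right)^{2}} \left(- \frac{81}{4}\right) 24 = \sqrt{1 + 36} \left(- \frac{81}{4}\right) 24 = \sqrt{37} \left(- \frac{81}{4}\right) 24 = - \frac{81 \sqrt{37}}{4} \cdot 24 = - 486 \sqrt{37}$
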